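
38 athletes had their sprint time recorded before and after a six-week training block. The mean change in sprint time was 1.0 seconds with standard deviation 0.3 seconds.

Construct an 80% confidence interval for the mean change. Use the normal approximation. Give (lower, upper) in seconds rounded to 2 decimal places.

(0.94, 1.06)

Paired design: SE = s_d/√n = 0.3/√38 = 0.0487.
z* = 1.282; margin of error = 1.282 × 0.0487 = 0.0624.
1.0 ± 0.0624 → (0.94, 1.06).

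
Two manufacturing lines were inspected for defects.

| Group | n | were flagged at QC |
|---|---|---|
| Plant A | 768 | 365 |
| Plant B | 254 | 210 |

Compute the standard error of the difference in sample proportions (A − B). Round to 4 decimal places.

First, p̂₁ = 365/768 = 0.4753; p̂₂ = 210/254 = 0.8268.
The two standard errors are √(0.4753×0.5247/768) = 0.01802 and √(0.8268×0.1732/254) = 0.02374.
Because the samples are independent, SE_diff = √(0.01802² + 0.02374²) = 0.02980.

0.0298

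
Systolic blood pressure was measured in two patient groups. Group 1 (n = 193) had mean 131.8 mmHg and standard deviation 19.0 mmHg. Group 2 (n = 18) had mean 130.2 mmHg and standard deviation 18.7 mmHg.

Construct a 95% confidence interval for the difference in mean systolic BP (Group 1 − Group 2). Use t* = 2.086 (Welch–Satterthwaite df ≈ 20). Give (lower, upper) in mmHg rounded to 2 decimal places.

(-8.03, 11.23)

Standard errors of each mean: 19.0/√193 = 1.3676 and 18.7/√18 = 4.4076.
SE(x̄₁ − x̄₂) = √(1.3676² + 4.4076²) = 4.6149 for independent samples with unequal variances.
With t* = 2.086, the margin is 2.086 × 4.6149 = 9.6267.
x̄₁ − x̄₂ = 131.8 − 130.2 = 1.6000; the interval is 1.6000 ± 9.6267 = (-8.03, 11.23).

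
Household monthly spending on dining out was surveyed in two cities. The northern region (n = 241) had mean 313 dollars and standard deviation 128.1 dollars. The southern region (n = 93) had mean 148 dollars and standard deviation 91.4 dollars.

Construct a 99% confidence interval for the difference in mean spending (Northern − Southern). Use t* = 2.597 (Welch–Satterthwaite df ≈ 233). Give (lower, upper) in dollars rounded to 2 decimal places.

Per-group SEs: s₁/√n₁ = 128.1/√241 = 8.2516, s₂/√n₂ = 91.4/√93 = 9.4777.
Unpooled SE of the difference: √(68.08890256 + 89.82679729) = 12.5665.
Margin of error = t* · SE = 2.597 × 12.5665 = 32.6352.
x̄₁ − x̄₂ = 313 − 148 = 165.0000.
CI: 165.0000 ± 32.6352 = (132.36, 197.64).

(132.36, 197.64)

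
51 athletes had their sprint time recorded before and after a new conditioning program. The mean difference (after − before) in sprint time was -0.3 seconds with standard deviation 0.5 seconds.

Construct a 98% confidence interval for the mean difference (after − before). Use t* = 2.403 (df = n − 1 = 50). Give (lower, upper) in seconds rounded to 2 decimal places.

(-0.47, -0.13)

This is a matched-pairs design, so SE = s_d/√n = 0.5/√51 = 0.0700.
Margin = 2.403 × 0.0700 = 0.1682; the interval is -0.3 ± 0.1682 = (-0.47, -0.13).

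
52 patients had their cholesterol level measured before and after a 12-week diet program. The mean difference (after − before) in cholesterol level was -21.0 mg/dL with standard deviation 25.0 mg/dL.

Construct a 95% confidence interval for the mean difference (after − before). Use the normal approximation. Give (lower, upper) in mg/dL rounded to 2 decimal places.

(-27.80, -14.20)

Paired design: SE = s_d/√n = 25.0/√52 = 3.4669.
z* = 1.960; margin of error = 1.960 × 3.4669 = 6.7951.
-21.0 ± 6.7951 → (-27.80, -14.20).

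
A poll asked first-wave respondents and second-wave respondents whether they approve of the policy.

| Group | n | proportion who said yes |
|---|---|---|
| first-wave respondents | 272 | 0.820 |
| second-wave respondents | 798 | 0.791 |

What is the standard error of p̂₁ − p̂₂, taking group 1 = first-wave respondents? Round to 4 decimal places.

0.0274

The two standard errors are √(0.8200×0.1800/272) = 0.02329 and √(0.7910×0.2090/798) = 0.01439.
Because the samples are independent, SE_diff = √(0.02329² + 0.01439²) = 0.02738.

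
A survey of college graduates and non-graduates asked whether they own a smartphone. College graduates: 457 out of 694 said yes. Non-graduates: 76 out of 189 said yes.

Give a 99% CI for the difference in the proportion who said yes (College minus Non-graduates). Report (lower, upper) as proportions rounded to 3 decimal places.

p̂₁ = 457/694 = 0.6585 and p̂₂ = 76/189 = 0.4021.
SE₁ = √(p̂₁(1−p̂₁)/n₁) = √(0.6585·0.3415/694) = 0.01800; SE₂ = √(0.4021·0.5979/189) = 0.03567.
Independent samples: SE of the difference = √(SE₁² + SE₂²) = √(0.000324 + 0.0012723489) = 0.03995.
z* for 99% confidence is 2.576, so the margin of error is 2.576 × 0.03995 = 0.10291.
Point estimate p̂₁ − p̂₂ = 0.6585 − 0.4021 = 0.2564.
0.2564 ± 0.10291 → (0.153, 0.359).

(0.153, 0.359)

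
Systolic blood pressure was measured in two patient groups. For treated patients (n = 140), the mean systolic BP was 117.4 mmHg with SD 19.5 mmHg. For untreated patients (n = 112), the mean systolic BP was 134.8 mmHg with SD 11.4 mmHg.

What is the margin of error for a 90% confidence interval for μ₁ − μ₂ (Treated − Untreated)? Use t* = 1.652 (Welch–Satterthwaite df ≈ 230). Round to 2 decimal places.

Per-group SEs: s₁/√n₁ = 19.5/√140 = 1.6481, s₂/√n₂ = 11.4/√112 = 1.0772.
Unpooled SE of the difference: √(2.71623361 + 1.16035984) = 1.9689.
Margin of error = t* · SE = 1.652 × 1.9689 = 3.2526.

3.25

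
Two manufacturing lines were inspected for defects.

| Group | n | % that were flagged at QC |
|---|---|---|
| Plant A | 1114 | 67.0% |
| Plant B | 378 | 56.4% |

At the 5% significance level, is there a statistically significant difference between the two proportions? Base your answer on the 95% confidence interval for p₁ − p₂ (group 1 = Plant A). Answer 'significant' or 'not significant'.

The two standard errors are √(0.6700×0.3300/1114) = 0.01409 and √(0.5640×0.4360/378) = 0.02551.
Because the samples are independent, SE_diff = √(0.01409² + 0.02551²) = 0.02914.
Using z* = 1.960 for 95%, ME = 1.960 × 0.02914 = 0.05711.
p̂₁ − p̂₂ = 0.1060; interval 0.1060 ± 0.05711 gives (0.04889, 0.16311).
The interval (0.04889, 0.16311) does not contain 0, so the difference is significant.

significant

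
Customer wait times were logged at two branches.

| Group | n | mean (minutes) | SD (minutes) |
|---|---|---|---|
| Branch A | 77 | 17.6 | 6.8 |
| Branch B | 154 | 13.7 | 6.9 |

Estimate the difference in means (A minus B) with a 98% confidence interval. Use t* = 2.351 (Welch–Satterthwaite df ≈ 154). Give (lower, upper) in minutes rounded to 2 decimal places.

Per-group SEs: s₁/√n₁ = 6.8/√77 = 0.7749, s₂/√n₂ = 6.9/√154 = 0.5560.
Unpooled SE of the difference: √(0.60047001 + 0.309136) = 0.9537.
Margin of error = t* · SE = 2.351 × 0.9537 = 2.2421.
x̄₁ − x̄₂ = 17.6 − 13.7 = 3.9000.
CI: 3.9000 ± 2.2421 = (1.66, 6.14).

(1.66, 6.14)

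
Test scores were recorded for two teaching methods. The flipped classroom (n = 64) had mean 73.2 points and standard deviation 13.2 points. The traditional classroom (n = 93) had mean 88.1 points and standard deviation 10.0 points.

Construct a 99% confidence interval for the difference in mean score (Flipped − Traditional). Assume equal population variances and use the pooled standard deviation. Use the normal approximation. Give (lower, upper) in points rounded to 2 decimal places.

(-19.67, -10.13)

s_p = √[((n₁−1)s₁² + (n₂−1)s₂²)/(n₁+n₂−2)] = √[(63·13.2² + 92·10.0²)/155] = 11.4094.
SE = 11.4094·√(1/64 + 1/93) = 1.8530.
With z* = 2.576, margin = 2.576 × 1.8530 = 4.7733.
x̄₁ − x̄₂ = 73.2 − 88.1 = -14.9000; interval -14.9000 ± 4.7733 = (-19.67, -10.13).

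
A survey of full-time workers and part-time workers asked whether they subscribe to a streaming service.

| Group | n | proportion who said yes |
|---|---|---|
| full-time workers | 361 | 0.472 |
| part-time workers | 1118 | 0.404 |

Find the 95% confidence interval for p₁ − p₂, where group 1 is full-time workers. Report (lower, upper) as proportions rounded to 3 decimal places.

The two standard errors are √(0.4720×0.5280/361) = 0.02627 and √(0.4040×0.5960/1118) = 0.01468.
Because the samples are independent, SE_diff = √(0.02627² + 0.01468²) = 0.03009.
Using z* = 1.960 for 95%, ME = 1.960 × 0.03009 = 0.05898.
p̂₁ − p̂₂ = 0.0680; interval 0.0680 ± 0.05898 gives (0.009, 0.127).

(0.009, 0.127)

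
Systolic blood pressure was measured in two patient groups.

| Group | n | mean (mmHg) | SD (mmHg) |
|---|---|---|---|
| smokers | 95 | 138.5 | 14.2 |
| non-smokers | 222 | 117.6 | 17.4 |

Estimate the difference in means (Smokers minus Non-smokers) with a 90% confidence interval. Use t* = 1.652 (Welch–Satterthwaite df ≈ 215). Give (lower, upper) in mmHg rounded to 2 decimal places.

(17.82, 23.98)

Per-group SEs: s₁/√n₁ = 14.2/√95 = 1.4569, s₂/√n₂ = 17.4/√222 = 1.1678.
Unpooled SE of the difference: √(2.12255761 + 1.36375684) = 1.8672.
Margin of error = t* · SE = 1.652 × 1.8672 = 3.0846.
x̄₁ − x̄₂ = 138.5 − 117.6 = 20.9000.
CI: 20.9000 ± 3.0846 = (17.82, 23.98).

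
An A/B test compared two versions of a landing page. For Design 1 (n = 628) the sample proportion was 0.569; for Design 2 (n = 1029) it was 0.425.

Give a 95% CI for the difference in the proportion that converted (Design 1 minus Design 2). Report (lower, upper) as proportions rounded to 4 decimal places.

(0.0949, 0.1931)

The two standard errors are √(0.5690×0.4310/628) = 0.01976 and √(0.4250×0.5750/1029) = 0.01541.
Because the samples are independent, SE_diff = √(0.01976² + 0.01541²) = 0.02506.
Using z* = 1.960 for 95%, ME = 1.960 × 0.02506 = 0.04912.
p̂₁ − p̂₂ = 0.1440; interval 0.1440 ± 0.04912 gives (0.0949, 0.1931).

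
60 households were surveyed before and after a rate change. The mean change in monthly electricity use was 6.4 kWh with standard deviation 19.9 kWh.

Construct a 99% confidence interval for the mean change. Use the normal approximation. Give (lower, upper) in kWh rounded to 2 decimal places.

This is a matched-pairs design, so SE = s_d/√n = 19.9/√60 = 2.5691.
Margin = 2.576 × 2.5691 = 6.6180; the interval is 6.4 ± 6.6180 = (-0.22, 13.02).

(-0.22, 13.02)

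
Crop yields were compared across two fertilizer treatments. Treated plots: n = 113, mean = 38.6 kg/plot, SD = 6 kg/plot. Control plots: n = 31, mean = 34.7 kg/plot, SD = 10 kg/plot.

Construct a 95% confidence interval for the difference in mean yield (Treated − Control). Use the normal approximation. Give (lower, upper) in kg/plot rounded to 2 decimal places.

(0.21, 7.59)

Per-group SEs: s₁/√n₁ = 6/√113 = 0.5644, s₂/√n₂ = 10/√31 = 1.7961.
Unpooled SE of the difference: √(0.31854736 + 3.22597521) = 1.8827.
Margin of error = z* · SE = 1.960 × 1.8827 = 3.6901.
x̄₁ − x̄₂ = 38.6 − 34.7 = 3.9000.
CI: 3.9000 ± 3.6901 = (0.21, 7.59).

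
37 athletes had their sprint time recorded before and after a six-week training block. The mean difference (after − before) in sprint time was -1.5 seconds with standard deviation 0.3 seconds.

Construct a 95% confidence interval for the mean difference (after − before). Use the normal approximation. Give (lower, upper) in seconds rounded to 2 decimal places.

(-1.60, -1.40)

This is a matched-pairs design, so SE = s_d/√n = 0.3/√37 = 0.0493.
Margin = 1.960 × 0.0493 = 0.0966; the interval is -1.5 ± 0.0966 = (-1.60, -1.40).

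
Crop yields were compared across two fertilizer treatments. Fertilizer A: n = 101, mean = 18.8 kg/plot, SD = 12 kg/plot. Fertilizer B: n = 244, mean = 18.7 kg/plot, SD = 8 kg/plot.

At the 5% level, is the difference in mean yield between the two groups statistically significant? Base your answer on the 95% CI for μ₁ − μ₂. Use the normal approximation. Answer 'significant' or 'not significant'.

not significant

Standard errors of each mean: 12/√101 = 1.1940 and 8/√244 = 0.5121.
SE(x̄₁ − x̄₂) = √(1.1940² + 0.5121²) = 1.2992 for independent samples with unequal variances.
With z* = 1.960, the margin is 1.960 × 1.2992 = 2.5464.
x̄₁ − x̄₂ = 18.8 − 18.7 = 0.1000; the interval is 0.1000 ± 2.5464 = (-2.4464, 2.6464).
The interval (-2.4464, 2.6464) contains 0, so the difference is not significant.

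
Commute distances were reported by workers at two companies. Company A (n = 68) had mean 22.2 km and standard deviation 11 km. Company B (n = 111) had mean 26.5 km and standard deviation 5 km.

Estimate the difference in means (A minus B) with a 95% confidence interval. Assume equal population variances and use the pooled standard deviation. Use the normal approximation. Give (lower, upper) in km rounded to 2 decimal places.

(-6.66, -1.94)

s_p = √[((n₁−1)s₁² + (n₂−1)s₂²)/(n₁+n₂−2)] = √[(67·11² + 110·5²)/177] = 7.8319.
SE = 7.8319·√(1/68 + 1/111) = 1.2061.
With z* = 1.960, margin = 1.960 × 1.2061 = 2.3640.
x̄₁ − x̄₂ = 22.2 − 26.5 = -4.3000; interval -4.3000 ± 2.3640 = (-6.66, -1.94).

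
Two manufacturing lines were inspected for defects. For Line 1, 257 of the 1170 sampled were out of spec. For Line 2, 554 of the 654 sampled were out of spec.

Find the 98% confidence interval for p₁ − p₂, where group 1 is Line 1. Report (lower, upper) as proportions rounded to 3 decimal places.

(-0.671, -0.584)

Sample proportions: 257/1170 = 0.2197, 554/654 = 0.8471.
Each SE is √(p̂(1−p̂)/n): √(0.2197·0.7803/1170) = 0.01210 and √(0.8471·0.1529/654) = 0.01407.
SE(p̂₁ − p̂₂) = √(SE₁² + SE₂²) = √(0.00014641 + 0.0001979649) = 0.01856, since the two samples are independent.
At 98% confidence z* = 2.326; margin = 2.326 × 0.01856 = 0.04317.
The difference is 0.2197 − 0.8471 = -0.6274, so the interval is -0.6274 ± 0.04317 = (-0.671, -0.584).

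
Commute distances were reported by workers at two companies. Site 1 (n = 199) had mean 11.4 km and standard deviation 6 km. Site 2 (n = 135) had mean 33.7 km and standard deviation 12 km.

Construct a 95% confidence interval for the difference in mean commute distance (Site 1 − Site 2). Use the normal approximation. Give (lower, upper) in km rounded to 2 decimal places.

SE₁ = s₁/√n₁ = 6/√199 = 0.4253; SE₂ = 12/√135 = 1.0328.
Independent samples, unequal variances: SE_diff = √(SE₁² + SE₂²) = √(0.18088009 + 1.06667584) = 1.1169.
z* = 1.960, so margin of error = 1.960 × 1.1169 = 2.1891.
Difference in means = 11.4 − 33.7 = -22.3000.
-22.3000 ± 2.1891 → (-24.49, -20.11).

(-24.49, -20.11)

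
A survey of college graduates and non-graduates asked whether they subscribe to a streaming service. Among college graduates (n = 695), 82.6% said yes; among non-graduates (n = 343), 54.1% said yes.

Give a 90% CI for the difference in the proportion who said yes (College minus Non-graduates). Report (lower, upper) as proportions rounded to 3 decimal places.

Each SE is √(p̂(1−p̂)/n): √(0.8260·0.1740/695) = 0.01438 and √(0.5410·0.4590/343) = 0.02691.
SE(p̂₁ − p̂₂) = √(SE₁² + SE₂²) = √(0.0002067844 + 0.0007241481) = 0.03051, since the two samples are independent.
At 90% confidence z* = 1.645; margin = 1.645 × 0.03051 = 0.05019.
The difference is 0.8260 − 0.5410 = 0.2850, so the interval is 0.2850 ± 0.05019 = (0.235, 0.335).

(0.235, 0.335)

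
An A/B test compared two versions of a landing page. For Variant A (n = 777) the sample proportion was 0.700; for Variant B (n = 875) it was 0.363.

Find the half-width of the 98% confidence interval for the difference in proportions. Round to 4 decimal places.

0.0538

The two standard errors are √(0.7000×0.3000/777) = 0.01644 and √(0.3630×0.6370/875) = 0.01626.
Because the samples are independent, SE_diff = √(0.01644² + 0.01626²) = 0.02312.
Using z* = 2.326 for 98%, ME = 2.326 × 0.02312 = 0.05378.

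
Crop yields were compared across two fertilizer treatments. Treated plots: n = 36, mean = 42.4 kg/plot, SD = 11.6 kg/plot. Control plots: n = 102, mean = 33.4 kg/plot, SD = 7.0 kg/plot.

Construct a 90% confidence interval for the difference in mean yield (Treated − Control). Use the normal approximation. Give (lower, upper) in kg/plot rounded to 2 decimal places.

(5.62, 12.38)

Per-group SEs: s₁/√n₁ = 11.6/√36 = 1.9333, s₂/√n₂ = 7.0/√102 = 0.6931.
Unpooled SE of the difference: √(3.73764889 + 0.48038761) = 2.0538.
Margin of error = z* · SE = 1.645 × 2.0538 = 3.3785.
x̄₁ − x̄₂ = 42.4 − 33.4 = 9.0000.
CI: 9.0000 ± 3.3785 = (5.62, 12.38).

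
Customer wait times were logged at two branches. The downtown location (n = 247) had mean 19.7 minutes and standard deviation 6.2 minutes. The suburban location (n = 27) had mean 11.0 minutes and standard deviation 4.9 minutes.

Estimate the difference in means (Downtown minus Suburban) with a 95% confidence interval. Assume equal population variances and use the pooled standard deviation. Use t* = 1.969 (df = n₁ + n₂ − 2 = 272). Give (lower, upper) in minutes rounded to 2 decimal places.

s_p = √[((n₁−1)s₁² + (n₂−1)s₂²)/(n₁+n₂−2)] = √[(246·6.2² + 26·4.9²)/272] = 6.0877.
SE = 6.0877·√(1/247 + 1/27) = 1.2340.
With t* = 1.969, margin = 1.969 × 1.2340 = 2.4297.
x̄₁ − x̄₂ = 19.7 − 11.0 = 8.7000; interval 8.7000 ± 2.4297 = (6.27, 11.13).

(6.27, 11.13)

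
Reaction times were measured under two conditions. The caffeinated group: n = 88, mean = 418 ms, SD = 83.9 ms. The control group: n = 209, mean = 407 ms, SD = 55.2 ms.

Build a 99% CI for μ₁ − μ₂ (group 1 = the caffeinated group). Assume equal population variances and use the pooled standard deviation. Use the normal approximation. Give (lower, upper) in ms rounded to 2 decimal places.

Pooled variance s_p² = [87·83.9² + 208·55.2²] / (88+209−2) = 4224.3918, so s_p = 64.9953.
SE_diff = s_p·√(1/n₁ + 1/n₂) = 64.9953·√(1/88 + 1/209) = 8.2593.
z* = 2.576; margin = 2.576 × 8.2593 = 21.2760.
Difference = 418 − 407 = 11.0000.
11.0000 ± 21.2760 → (-10.28, 32.28).

(-10.28, 32.28)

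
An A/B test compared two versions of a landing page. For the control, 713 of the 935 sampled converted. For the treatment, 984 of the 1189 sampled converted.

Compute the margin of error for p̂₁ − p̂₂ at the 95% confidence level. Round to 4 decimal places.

0.0347

First, p̂₁ = 713/935 = 0.7626; p̂₂ = 984/1189 = 0.8276.
The two standard errors are √(0.7626×0.2374/935) = 0.01391 and √(0.8276×0.1724/1189) = 0.01095.
Because the samples are independent, SE_diff = √(0.01391² + 0.01095²) = 0.01770.
Using z* = 1.960 for 95%, ME = 1.960 × 0.01770 = 0.03469.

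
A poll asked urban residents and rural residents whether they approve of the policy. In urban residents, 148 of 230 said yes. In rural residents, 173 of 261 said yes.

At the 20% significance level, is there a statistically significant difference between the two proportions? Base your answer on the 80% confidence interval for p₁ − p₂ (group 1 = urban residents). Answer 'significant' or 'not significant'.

p̂₁ = 148/230 = 0.6435 and p̂₂ = 173/261 = 0.6628.
SE₁ = √(p̂₁(1−p̂₁)/n₁) = √(0.6435·0.3565/230) = 0.03158; SE₂ = √(0.6628·0.3372/261) = 0.02926.
Independent samples: SE of the difference = √(SE₁² + SE₂²) = √(0.0009972964 + 0.0008561476) = 0.04305.
z* for 80% confidence is 1.282, so the margin of error is 1.282 × 0.04305 = 0.05519.
Point estimate p̂₁ − p̂₂ = 0.6435 − 0.6628 = -0.0193.
-0.0193 ± 0.05519 → (-0.07449, 0.03589).
The interval (-0.07449, 0.03589) contains 0, so the difference is not significant.

not significant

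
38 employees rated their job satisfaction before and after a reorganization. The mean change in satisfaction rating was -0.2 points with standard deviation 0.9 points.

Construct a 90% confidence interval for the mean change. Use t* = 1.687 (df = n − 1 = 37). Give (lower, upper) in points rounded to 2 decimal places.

This is a matched-pairs design, so SE = s_d/√n = 0.9/√38 = 0.1460.
Margin = 1.687 × 0.1460 = 0.2463; the interval is -0.2 ± 0.2463 = (-0.45, 0.05).

(-0.45, 0.05)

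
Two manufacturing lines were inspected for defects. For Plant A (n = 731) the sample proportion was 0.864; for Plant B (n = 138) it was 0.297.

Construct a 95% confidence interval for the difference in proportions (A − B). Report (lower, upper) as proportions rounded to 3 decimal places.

SE₁ = √(p̂₁(1−p̂₁)/n₁) = √(0.8640·0.1360/731) = 0.01268; SE₂ = √(0.2970·0.7030/138) = 0.03890.
Independent samples: SE of the difference = √(SE₁² + SE₂²) = √(0.0001607824 + 0.00151321) = 0.04091.
z* for 95% confidence is 1.960, so the margin of error is 1.960 × 0.04091 = 0.08018.
Point estimate p̂₁ − p̂₂ = 0.8640 − 0.2970 = 0.5670.
0.5670 ± 0.08018 → (0.487, 0.647).

(0.487, 0.647)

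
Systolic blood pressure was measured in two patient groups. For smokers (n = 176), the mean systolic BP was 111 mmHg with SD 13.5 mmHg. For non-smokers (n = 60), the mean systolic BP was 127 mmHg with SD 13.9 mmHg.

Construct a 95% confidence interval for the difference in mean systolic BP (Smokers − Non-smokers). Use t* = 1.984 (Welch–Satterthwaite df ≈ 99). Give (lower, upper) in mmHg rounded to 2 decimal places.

Standard errors of each mean: 13.5/√176 = 1.0176 and 13.9/√60 = 1.7945.
SE(x̄₁ − x̄₂) = √(1.0176² + 1.7945²) = 2.0629 for independent samples with unequal variances.
With t* = 1.984, the margin is 1.984 × 2.0629 = 4.0928.
x̄₁ − x̄₂ = 111 − 127 = -16.0000; the interval is -16.0000 ± 4.0928 = (-20.09, -11.91).

(-20.09, -11.91)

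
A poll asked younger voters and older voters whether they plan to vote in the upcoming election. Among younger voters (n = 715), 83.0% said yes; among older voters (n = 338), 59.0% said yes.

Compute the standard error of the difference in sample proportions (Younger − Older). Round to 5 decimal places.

0.03022

The two standard errors are √(0.8300×0.1700/715) = 0.01405 and √(0.5900×0.4100/338) = 0.02675.
Because the samples are independent, SE_diff = √(0.01405² + 0.02675²) = 0.03022.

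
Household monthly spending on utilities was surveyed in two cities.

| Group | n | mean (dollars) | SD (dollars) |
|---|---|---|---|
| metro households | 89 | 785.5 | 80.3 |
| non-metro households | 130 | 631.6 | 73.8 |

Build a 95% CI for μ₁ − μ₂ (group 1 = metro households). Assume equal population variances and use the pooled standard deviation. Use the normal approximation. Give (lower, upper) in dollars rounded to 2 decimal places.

Pooled variance s_p² = [88·80.3² + 129·73.8²] / (89+130−2) = 5852.6391, so s_p = 76.5025.
SE_diff = s_p·√(1/n₁ + 1/n₂) = 76.5025·√(1/89 + 1/130) = 10.5252.
z* = 1.960; margin = 1.960 × 10.5252 = 20.6294.
Difference = 785.5 − 631.6 = 153.9000.
153.9000 ± 20.6294 → (133.27, 174.53).

(133.27, 174.53)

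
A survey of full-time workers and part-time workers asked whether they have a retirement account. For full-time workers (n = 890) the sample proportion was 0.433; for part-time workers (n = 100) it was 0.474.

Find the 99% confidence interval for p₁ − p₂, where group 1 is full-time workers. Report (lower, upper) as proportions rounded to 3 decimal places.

(-0.177, 0.095)

The two standard errors are √(0.4330×0.5670/890) = 0.01661 and √(0.4740×0.5260/100) = 0.04993.
Because the samples are independent, SE_diff = √(0.01661² + 0.04993²) = 0.05262.
Using z* = 2.576 for 99%, ME = 2.576 × 0.05262 = 0.13555.
p̂₁ − p̂₂ = -0.0410; interval -0.0410 ± 0.13555 gives (-0.177, 0.095).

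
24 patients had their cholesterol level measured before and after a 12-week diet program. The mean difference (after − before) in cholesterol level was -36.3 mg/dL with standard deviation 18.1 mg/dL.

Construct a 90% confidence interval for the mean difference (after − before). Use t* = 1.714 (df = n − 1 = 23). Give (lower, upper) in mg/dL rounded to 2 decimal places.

This is a matched-pairs design, so SE = s_d/√n = 18.1/√24 = 3.6946.
Margin = 1.714 × 3.6946 = 6.3325; the interval is -36.3 ± 6.3325 = (-42.63, -29.97).

(-42.63, -29.97)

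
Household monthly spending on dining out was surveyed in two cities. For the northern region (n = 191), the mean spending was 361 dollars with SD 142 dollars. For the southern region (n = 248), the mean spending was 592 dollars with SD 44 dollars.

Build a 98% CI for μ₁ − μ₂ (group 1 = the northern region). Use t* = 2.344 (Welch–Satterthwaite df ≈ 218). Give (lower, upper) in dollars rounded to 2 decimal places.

SE₁ = s₁/√n₁ = 142/√191 = 10.2748; SE₂ = 44/√248 = 2.7940.
Independent samples, unequal variances: SE_diff = √(SE₁² + SE₂²) = √(105.57151504 + 7.806436) = 10.6479.
t* = 2.344, so margin of error = 2.344 × 10.6479 = 24.9587.
Difference in means = 361 − 592 = -231.0000.
-231.0000 ± 24.9587 → (-255.96, -206.04).

(-255.96, -206.04)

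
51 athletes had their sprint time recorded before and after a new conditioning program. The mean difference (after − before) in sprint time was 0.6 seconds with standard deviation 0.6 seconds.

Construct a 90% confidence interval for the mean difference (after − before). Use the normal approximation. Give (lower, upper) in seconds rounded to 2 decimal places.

(0.46, 0.74)

This is a matched-pairs design, so SE = s_d/√n = 0.6/√51 = 0.0840.
Margin = 1.645 × 0.0840 = 0.1382; the interval is 0.6 ± 0.1382 = (0.46, 0.74).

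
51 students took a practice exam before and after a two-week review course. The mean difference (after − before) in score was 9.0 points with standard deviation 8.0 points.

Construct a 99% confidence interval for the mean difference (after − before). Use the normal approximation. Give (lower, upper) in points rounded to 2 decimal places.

Paired design: SE = s_d/√n = 8.0/√51 = 1.1202.
z* = 2.576; margin of error = 2.576 × 1.1202 = 2.8856.
9.0 ± 2.8856 → (6.11, 11.89).

(6.11, 11.89)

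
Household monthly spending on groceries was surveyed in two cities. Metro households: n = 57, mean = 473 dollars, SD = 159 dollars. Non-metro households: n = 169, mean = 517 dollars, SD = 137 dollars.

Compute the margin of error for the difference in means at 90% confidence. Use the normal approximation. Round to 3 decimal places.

SE₁ = s₁/√n₁ = 159/√57 = 21.0601; SE₂ = 137/√169 = 10.5385.
Independent samples, unequal variances: SE_diff = √(SE₁² + SE₂²) = √(443.52781201 + 111.05998225) = 23.5497.
z* = 1.645, so margin of error = 1.645 × 23.5497 = 38.7393.

38.739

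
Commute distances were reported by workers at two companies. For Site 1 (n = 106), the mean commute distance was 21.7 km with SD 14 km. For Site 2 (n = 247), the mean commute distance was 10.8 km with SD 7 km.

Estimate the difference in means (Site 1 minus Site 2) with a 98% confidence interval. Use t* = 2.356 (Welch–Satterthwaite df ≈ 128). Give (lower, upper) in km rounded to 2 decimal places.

(7.53, 14.27)

Per-group SEs: s₁/√n₁ = 14/√106 = 1.3598, s₂/√n₂ = 7/√247 = 0.4454.
Unpooled SE of the difference: √(1.84905604 + 0.19838116) = 1.4309.
Margin of error = t* · SE = 2.356 × 1.4309 = 3.3712.
x̄₁ − x̄₂ = 21.7 − 10.8 = 10.9000.
CI: 10.9000 ± 3.3712 = (7.53, 14.27).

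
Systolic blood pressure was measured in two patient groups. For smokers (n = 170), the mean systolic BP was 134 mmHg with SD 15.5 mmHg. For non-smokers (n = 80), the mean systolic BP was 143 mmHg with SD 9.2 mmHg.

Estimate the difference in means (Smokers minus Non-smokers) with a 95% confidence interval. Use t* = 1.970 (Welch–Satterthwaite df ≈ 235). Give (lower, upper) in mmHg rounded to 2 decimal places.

(-12.10, -5.90)

SE₁ = s₁/√n₁ = 15.5/√170 = 1.1888; SE₂ = 9.2/√80 = 1.0286.
Independent samples, unequal variances: SE_diff = √(SE₁² + SE₂²) = √(1.41324544 + 1.05801796) = 1.5720.
t* = 1.970, so margin of error = 1.970 × 1.5720 = 3.0968.
Difference in means = 134 − 143 = -9.0000.
-9.0000 ± 3.0968 → (-12.10, -5.90).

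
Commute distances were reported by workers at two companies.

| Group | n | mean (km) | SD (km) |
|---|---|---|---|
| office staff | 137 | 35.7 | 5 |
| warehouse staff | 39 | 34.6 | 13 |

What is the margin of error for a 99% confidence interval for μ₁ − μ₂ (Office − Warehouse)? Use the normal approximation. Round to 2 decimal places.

5.47

SE₁ = s₁/√n₁ = 5/√137 = 0.4272; SE₂ = 13/√39 = 2.0817.
Independent samples, unequal variances: SE_diff = √(SE₁² + SE₂²) = √(0.18249984 + 4.33347489) = 2.1251.
z* = 2.576, so margin of error = 2.576 × 2.1251 = 5.4743.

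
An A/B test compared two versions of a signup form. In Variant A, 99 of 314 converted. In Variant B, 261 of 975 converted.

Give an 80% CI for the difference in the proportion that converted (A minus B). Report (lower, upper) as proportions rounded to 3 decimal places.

p̂₁ = 99/314 = 0.3153 and p̂₂ = 261/975 = 0.2677.
SE₁ = √(p̂₁(1−p̂₁)/n₁) = √(0.3153·0.6847/314) = 0.02622; SE₂ = √(0.2677·0.7323/975) = 0.01418.
Independent samples: SE of the difference = √(SE₁² + SE₂²) = √(0.0006874884 + 0.0002010724) = 0.02981.
z* for 80% confidence is 1.282, so the margin of error is 1.282 × 0.02981 = 0.03822.
Point estimate p̂₁ − p̂₂ = 0.3153 − 0.2677 = 0.0476.
0.0476 ± 0.03822 → (0.009, 0.086).

(0.009, 0.086)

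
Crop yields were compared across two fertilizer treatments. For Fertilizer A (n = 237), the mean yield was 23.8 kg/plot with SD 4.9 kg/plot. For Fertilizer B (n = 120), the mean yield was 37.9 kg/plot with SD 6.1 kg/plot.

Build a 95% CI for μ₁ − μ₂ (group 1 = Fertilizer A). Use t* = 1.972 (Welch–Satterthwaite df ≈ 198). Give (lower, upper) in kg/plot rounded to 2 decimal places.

(-15.36, -12.84)

Per-group SEs: s₁/√n₁ = 4.9/√237 = 0.3183, s₂/√n₂ = 6.1/√120 = 0.5569.
Unpooled SE of the difference: √(0.10131489 + 0.31013761) = 0.6414.
Margin of error = t* · SE = 1.972 × 0.6414 = 1.2648.
x̄₁ − x̄₂ = 23.8 − 37.9 = -14.1000.
CI: -14.1000 ± 1.2648 = (-15.36, -12.84).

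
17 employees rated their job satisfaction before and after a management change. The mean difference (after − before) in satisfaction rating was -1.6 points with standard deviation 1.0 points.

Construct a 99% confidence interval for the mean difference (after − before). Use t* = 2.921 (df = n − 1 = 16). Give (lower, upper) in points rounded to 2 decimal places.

This is a matched-pairs design, so SE = s_d/√n = 1.0/√17 = 0.2425.
Margin = 2.921 × 0.2425 = 0.7083; the interval is -1.6 ± 0.7083 = (-2.31, -0.89).

(-2.31, -0.89)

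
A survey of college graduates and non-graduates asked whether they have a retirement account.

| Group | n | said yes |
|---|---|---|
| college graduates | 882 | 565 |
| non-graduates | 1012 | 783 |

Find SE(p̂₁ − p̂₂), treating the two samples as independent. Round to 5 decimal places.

0.02083

First, p̂₁ = 565/882 = 0.6406; p̂₂ = 783/1012 = 0.7737.
The two standard errors are √(0.6406×0.3594/882) = 0.01616 and √(0.7737×0.2263/1012) = 0.01315.
Because the samples are independent, SE_diff = √(0.01616² + 0.01315²) = 0.02083.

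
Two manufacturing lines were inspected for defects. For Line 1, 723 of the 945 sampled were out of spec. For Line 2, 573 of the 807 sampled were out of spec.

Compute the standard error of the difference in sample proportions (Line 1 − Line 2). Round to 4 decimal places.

p̂₁ = 723/945 = 0.7651 and p̂₂ = 573/807 = 0.7100.
SE₁ = √(p̂₁(1−p̂₁)/n₁) = √(0.7651·0.2349/945) = 0.01379; SE₂ = √(0.7100·0.2900/807) = 0.01597.
Independent samples: SE of the difference = √(SE₁² + SE₂²) = √(0.0001901641 + 0.0002550409) = 0.02110.

0.0211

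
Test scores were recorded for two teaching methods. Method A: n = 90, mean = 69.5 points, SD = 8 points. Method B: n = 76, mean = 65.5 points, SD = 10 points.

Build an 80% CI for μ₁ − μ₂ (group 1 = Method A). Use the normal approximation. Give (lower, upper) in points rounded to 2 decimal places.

(2.17, 5.83)

SE₁ = s₁/√n₁ = 8/√90 = 0.8433; SE₂ = 10/√76 = 1.1471.
Independent samples, unequal variances: SE_diff = √(SE₁² + SE₂²) = √(0.71115489 + 1.31583841) = 1.4237.
z* = 1.282, so margin of error = 1.282 × 1.4237 = 1.8252.
Difference in means = 69.5 − 65.5 = 4.0000.
4.0000 ± 1.8252 → (2.17, 5.83).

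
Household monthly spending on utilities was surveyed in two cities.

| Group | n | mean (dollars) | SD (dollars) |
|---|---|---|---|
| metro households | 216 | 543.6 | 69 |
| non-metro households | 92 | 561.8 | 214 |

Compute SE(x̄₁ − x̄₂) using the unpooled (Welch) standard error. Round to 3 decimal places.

22.800

Standard errors of each mean: 69/√216 = 4.6949 and 214/√92 = 22.3110.
SE(x̄₁ − x̄₂) = √(4.6949² + 22.3110²) = 22.7996 for independent samples with unequal variances.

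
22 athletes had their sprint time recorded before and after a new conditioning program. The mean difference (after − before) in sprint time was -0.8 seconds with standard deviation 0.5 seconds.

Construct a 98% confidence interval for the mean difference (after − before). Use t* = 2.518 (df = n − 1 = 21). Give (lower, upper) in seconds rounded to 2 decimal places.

Paired design: SE = s_d/√n = 0.5/√22 = 0.1066.
t* = 2.518; margin of error = 2.518 × 0.1066 = 0.2684.
-0.8 ± 0.2684 → (-1.07, -0.53).

(-1.07, -0.53)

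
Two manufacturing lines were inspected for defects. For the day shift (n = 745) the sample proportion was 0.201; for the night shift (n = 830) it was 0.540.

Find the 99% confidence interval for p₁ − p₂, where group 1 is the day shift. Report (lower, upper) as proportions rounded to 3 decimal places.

(-0.397, -0.281)

The two standard errors are √(0.2010×0.7990/745) = 0.01468 and √(0.5400×0.4600/830) = 0.01730.
Because the samples are independent, SE_diff = √(0.01468² + 0.01730²) = 0.02269.
Using z* = 2.576 for 99%, ME = 2.576 × 0.02269 = 0.05845.
p̂₁ − p̂₂ = -0.3390; interval -0.3390 ± 0.05845 gives (-0.397, -0.281).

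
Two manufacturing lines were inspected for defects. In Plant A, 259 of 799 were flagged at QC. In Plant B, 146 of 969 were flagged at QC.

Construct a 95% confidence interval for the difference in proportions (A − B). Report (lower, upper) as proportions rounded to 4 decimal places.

Sample proportions: 259/799 = 0.3242, 146/969 = 0.1507.
Each SE is √(p̂(1−p̂)/n): √(0.3242·0.6758/799) = 0.01656 and √(0.1507·0.8493/969) = 0.01149.
SE(p̂₁ − p̂₂) = √(SE₁² + SE₂²) = √(0.0002742336 + 0.0001320201) = 0.02016, since the two samples are independent.
At 95% confidence z* = 1.960; margin = 1.960 × 0.02016 = 0.03951.
The difference is 0.3242 − 0.1507 = 0.1735, so the interval is 0.1735 ± 0.03951 = (0.1340, 0.2130).

(0.1340, 0.2130)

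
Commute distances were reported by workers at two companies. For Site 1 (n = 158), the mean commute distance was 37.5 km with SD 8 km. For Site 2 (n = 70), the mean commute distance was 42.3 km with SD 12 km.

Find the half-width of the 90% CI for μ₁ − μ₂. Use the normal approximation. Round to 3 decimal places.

Standard errors of each mean: 8/√158 = 0.6364 and 12/√70 = 1.4343.
SE(x̄₁ − x̄₂) = √(0.6364² + 1.4343²) = 1.5691 for independent samples with unequal variances.
With z* = 1.645, the margin is 1.645 × 1.5691 = 2.5812.

2.581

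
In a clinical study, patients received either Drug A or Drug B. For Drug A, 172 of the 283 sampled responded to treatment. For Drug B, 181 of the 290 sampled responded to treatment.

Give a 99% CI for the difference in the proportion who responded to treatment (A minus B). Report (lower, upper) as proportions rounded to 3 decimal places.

(-0.121, 0.088)

p̂₁ = 172/283 = 0.6078 and p̂₂ = 181/290 = 0.6241.
SE₁ = √(p̂₁(1−p̂₁)/n₁) = √(0.6078·0.3922/283) = 0.02902; SE₂ = √(0.6241·0.3759/290) = 0.02844.
Independent samples: SE of the difference = √(SE₁² + SE₂²) = √(0.0008421604 + 0.0008088336) = 0.04063.
z* for 99% confidence is 2.576, so the margin of error is 2.576 × 0.04063 = 0.10466.
Point estimate p̂₁ − p̂₂ = 0.6078 − 0.6241 = -0.0163.
-0.0163 ± 0.10466 → (-0.121, 0.088).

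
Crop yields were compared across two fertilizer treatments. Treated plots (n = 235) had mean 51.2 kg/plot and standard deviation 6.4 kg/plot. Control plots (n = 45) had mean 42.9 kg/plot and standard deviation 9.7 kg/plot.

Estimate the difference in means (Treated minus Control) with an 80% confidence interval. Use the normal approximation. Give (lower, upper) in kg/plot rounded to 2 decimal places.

Per-group SEs: s₁/√n₁ = 6.4/√235 = 0.4175, s₂/√n₂ = 9.7/√45 = 1.4460.
Unpooled SE of the difference: √(0.17430625 + 2.090916) = 1.5051.
Margin of error = z* · SE = 1.282 × 1.5051 = 1.9295.
x̄₁ − x̄₂ = 51.2 − 42.9 = 8.3000.
CI: 8.3000 ± 1.9295 = (6.37, 10.23).

(6.37, 10.23)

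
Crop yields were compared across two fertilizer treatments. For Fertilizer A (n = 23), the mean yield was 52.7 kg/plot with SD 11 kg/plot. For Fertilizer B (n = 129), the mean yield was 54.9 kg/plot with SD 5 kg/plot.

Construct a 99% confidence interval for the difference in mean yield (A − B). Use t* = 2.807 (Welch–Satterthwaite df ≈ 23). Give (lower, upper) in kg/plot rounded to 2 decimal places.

Standard errors of each mean: 11/√23 = 2.2937 and 5/√129 = 0.4402.
SE(x̄₁ − x̄₂) = √(2.2937² + 0.4402²) = 2.3356 for independent samples with unequal variances.
With t* = 2.807, the margin is 2.807 × 2.3356 = 6.5560.
x̄₁ − x̄₂ = 52.7 − 54.9 = -2.2000; the interval is -2.2000 ± 6.5560 = (-8.76, 4.36).

(-8.76, 4.36)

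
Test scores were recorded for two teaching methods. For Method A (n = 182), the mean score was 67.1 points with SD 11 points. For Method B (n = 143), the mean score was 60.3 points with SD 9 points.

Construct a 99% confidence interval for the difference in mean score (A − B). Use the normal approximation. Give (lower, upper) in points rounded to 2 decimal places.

Per-group SEs: s₁/√n₁ = 11/√182 = 0.8154, s₂/√n₂ = 9/√143 = 0.7526.
Unpooled SE of the difference: √(0.66487716 + 0.56640676) = 1.1096.
Margin of error = z* · SE = 2.576 × 1.1096 = 2.8583.
x̄₁ − x̄₂ = 67.1 − 60.3 = 6.8000.
CI: 6.8000 ± 2.8583 = (3.94, 9.66).

(3.94, 9.66)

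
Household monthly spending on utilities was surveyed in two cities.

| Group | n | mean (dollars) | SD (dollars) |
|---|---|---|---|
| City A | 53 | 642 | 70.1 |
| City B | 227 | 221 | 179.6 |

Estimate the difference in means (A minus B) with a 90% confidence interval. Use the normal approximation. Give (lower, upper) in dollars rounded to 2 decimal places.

(395.79, 446.21)

Per-group SEs: s₁/√n₁ = 70.1/√53 = 9.6290, s₂/√n₂ = 179.6/√227 = 11.9205.
Unpooled SE of the difference: √(92.717641 + 142.09832025) = 15.3237.
Margin of error = z* · SE = 1.645 × 15.3237 = 25.2075.
x̄₁ − x̄₂ = 642 − 221 = 421.0000.
CI: 421.0000 ± 25.2075 = (395.79, 446.21).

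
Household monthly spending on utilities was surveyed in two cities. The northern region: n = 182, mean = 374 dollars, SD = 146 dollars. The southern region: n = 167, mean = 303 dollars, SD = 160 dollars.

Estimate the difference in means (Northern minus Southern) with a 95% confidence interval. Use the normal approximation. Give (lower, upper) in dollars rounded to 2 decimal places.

(38.77, 103.23)

Per-group SEs: s₁/√n₁ = 146/√182 = 10.8222, s₂/√n₂ = 160/√167 = 12.3812.
Unpooled SE of the difference: √(117.12001284 + 153.29411344) = 16.4443.
Margin of error = z* · SE = 1.960 × 16.4443 = 32.2308.
x̄₁ − x̄₂ = 374 − 303 = 71.0000.
CI: 71.0000 ± 32.2308 = (38.77, 103.23).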